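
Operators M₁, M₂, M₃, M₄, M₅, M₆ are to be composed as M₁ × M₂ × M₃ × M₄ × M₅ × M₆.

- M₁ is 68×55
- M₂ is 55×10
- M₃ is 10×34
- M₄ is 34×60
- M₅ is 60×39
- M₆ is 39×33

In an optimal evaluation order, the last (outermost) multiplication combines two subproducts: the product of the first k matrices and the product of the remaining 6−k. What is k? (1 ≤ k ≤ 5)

2

Adjacent pairs: M₁M₂ = 68·55·10 = 37400; M₂M₃ = 55·10·34 = 18700; M₃M₄ = 10·34·60 = 20400; M₄M₅ = 34·60·39 = 79560; M₅M₆ = 60·39·33 = 77220.
Length 3: M₁..M₃: k=1: 0+18700+68·55·34=145860; k=2: 37400+0+68·10·34=60520 → min 60520 | M₂..M₄: k=2: 0+20400+55·10·60=53400; k=3: 18700+0+55·34·60=130900 → min 53400 | M₃..M₅: k=3: 0+79560+10·34·39=92820; k=4: 20400+0+10·60·39=43800 → min 43800 | M₄..M₆: k=4: 0+77220+34·60·33=144540; k=5: 79560+0+34·39·33=123318 → min 123318.
Length 4: M₁..M₄: k=1: 0+53400+68·55·60=277800; k=2: 37400+20400+68·10·60=98600; k=3: 60520+0+68·34·60=199240 → min 98600 | M₂..M₅: k=2: 0+43800+55·10·39=65250; k=3: 18700+79560+55·34·39=171190; k=4: 53400+0+55·60·39=182100 → min 65250 | M₃..M₆: k=3: 0+123318+10·34·33=134538; k=4: 20400+77220+10·60·33=117420; k=5: 43800+0+10·39·33=56670 → min 56670.
Length 5: M₁..M₅: k=1: 0+65250+68·55·39=211110; k=2: 37400+43800+68·10·39=107720; k=3: 60520+79560+68·34·39=230248; k=4: 98600+0+68·60·39=257720 → min 107720 | M₂..M₆: k=2: 0+56670+55·10·33=74820; k=3: 18700+123318+55·34·33=203728; k=4: 53400+77220+55·60·33=239520; k=5: 65250+0+55·39·33=136035 → min 74820.
Top-level splits: k=1: (M₁..M₁)·(M₂..M₆) → 0+74820+68·55·33 = 198240; k=2: (M₁..M₂)·(M₃..M₆) → 37400+56670+68·10·33 = 116510; k=3: (M₁..M₃)·(M₄..M₆) → 60520+123318+68·34·33 = 260134; k=4: (M₁..M₄)·(M₅..M₆) → 98600+77220+68·60·33 = 310460; k=5: (M₁..M₅)·(M₆..M₆) → 107720+0+68·39·33 = 195236.
Best split is after M₂, i.e. k = 2.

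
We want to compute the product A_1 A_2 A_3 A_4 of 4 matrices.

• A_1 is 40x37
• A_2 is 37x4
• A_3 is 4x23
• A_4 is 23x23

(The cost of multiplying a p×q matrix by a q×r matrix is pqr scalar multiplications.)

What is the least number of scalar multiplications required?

Adjacent pairs: A_1A_2 = 40·37·4 = 5920; A_2A_3 = 37·4·23 = 3404; A_3A_4 = 4·23·23 = 2116.
Length 3: A_1..A_3: k=1: 0+3404+40·37·23=37444; k=2: 5920+0+40·4·23=9600 → min 9600 | A_2..A_4: k=2: 0+2116+37·4·23=5520; k=3: 3404+0+37·23·23=22977 → min 5520.
Length 4: A_1..A_4: k=1: 0+5520+40·37·23=39560; k=2: 5920+2116+40·4·23=11716; k=3: 9600+0+40·23·23=30760 → min 11716.
Optimal order: ((A_1 A_2) (A_3 A_4)) with cost 11716.

11716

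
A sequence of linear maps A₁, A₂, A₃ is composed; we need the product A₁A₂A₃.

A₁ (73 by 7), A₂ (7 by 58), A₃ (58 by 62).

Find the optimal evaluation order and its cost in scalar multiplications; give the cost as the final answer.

56854

(A₁(A₂A₃)): cost 56854.
((A₁A₂)A₃): cost 292146.
Optimal: (A₁(A₂A₃)) with cost 56854.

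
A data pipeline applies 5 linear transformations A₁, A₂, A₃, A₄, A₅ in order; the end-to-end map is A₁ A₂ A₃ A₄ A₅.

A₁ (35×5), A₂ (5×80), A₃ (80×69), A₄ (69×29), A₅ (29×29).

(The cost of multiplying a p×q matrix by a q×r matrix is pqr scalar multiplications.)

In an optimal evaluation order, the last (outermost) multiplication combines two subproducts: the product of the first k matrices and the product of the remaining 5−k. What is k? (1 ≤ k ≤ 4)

Adjacent pairs: A₁A₂ = 35·5·80 = 14000; A₂A₃ = 5·80·69 = 27600; A₃A₄ = 80·69·29 = 160080; A₄A₅ = 69·29·29 = 58029.
Length 3: A₁..A₃: k=1: 0+27600+35·5·69=39675; k=2: 14000+0+35·80·69=207200 → min 39675 | A₂..A₄: k=2: 0+160080+5·80·29=171680; k=3: 27600+0+5·69·29=37605 → min 37605 | A₃..A₅: k=3: 0+58029+80·69·29=218109; k=4: 160080+0+80·29·29=227360 → min 218109.
Length 4: A₁..A₄: k=1: 0+37605+35·5·29=42680; k=2: 14000+160080+35·80·29=255280; k=3: 39675+0+35·69·29=109710 → min 42680 | A₂..A₅: k=2: 0+218109+5·80·29=229709; k=3: 27600+58029+5·69·29=95634; k=4: 37605+0+5·29·29=41810 → min 41810.
Top-level splits: k=1: (A₁..A₁)·(A₂..A₅) → 0+41810+35·5·29 = 46885; k=2: (A₁..A₂)·(A₃..A₅) → 14000+218109+35·80·29 = 313309; k=3: (A₁..A₃)·(A₄..A₅) → 39675+58029+35·69·29 = 167739; k=4: (A₁..A₄)·(A₅..A₅) → 42680+0+35·29·29 = 72115.
Best split is after A₁, i.e. k = 1.

1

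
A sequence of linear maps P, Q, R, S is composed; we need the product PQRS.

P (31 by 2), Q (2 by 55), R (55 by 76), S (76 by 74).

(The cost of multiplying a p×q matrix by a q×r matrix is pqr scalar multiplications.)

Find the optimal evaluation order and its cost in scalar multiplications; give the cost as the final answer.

24196

Adjacent pairs: PQ = 31·2·55 = 3410; QR = 2·55·76 = 8360; RS = 55·76·74 = 309320.
Length 3: P..R: k=1: 0+8360+31·2·76=13072; k=2: 3410+0+31·55·76=132990 → min 13072 | Q..S: k=2: 0+309320+2·55·74=317460; k=3: 8360+0+2·76·74=19608 → min 19608.
Length 4: P..S: k=1: 0+19608+31·2·74=24196; k=2: 3410+309320+31·55·74=438900; k=3: 13072+0+31·76·74=187416 → min 24196.
Optimal parenthesization: (P((QR)S)) with cost 24196.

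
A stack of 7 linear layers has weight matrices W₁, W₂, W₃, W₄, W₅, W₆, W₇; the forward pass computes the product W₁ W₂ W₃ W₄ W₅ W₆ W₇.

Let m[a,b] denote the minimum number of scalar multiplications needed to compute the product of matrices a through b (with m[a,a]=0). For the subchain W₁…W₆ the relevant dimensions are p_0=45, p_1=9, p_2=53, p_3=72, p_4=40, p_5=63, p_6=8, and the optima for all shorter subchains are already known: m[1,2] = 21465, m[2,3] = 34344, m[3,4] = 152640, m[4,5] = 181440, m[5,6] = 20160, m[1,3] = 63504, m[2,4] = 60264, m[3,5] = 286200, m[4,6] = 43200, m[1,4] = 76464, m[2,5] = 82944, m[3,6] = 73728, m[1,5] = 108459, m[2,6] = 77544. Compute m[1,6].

m[1,6] = min over k∈[1,5] of m[1,k]+m[k+1,6]+p_{0}·p_k·p_{6}.
k=1: 0 + 77544 + 45·9·8 = 80784; k=2: 21465 + 73728 + 45·53·8 = 114273; k=3: 63504 + 43200 + 45·72·8 = 132624; k=4: 76464 + 20160 + 45·40·8 = 111024; k=5: 108459 + 0 + 45·63·8 = 131139.
Minimum: 80784 at k=1.

80784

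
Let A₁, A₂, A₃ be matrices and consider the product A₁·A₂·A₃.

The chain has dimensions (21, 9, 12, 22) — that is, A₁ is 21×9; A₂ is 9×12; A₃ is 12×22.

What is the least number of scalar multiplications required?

6534

Order (A₁·(A₂·A₃)): (A₂·A₃): 9×12 by 12×22 → 9×22, cost 9·12·22 = 2376; (A₁·(A₂·A₃)): 21×9 by 9×22 → 21×22, cost 21·9·22 = 4158; cumulative 6534. Total 6534.
Order ((A₁·A₂)·A₃): (A₁·A₂): 21×9 by 9×12 → 21×12, cost 21·9·12 = 2268; ((A₁·A₂)·A₃): 21×12 by 12×22 → 21×22, cost 21·12·22 = 5544; cumulative 7812. Total 7812.
Minimum: 6534.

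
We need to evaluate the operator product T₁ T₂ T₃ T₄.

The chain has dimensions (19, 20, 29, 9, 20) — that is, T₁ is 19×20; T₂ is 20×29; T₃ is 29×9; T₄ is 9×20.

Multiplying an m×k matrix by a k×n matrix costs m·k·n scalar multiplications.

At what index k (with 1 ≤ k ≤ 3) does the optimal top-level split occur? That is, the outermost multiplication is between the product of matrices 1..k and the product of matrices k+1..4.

Adjacent pairs: T₁T₂ = 19·20·29 = 11020; T₂T₃ = 20·29·9 = 5220; T₃T₄ = 29·9·20 = 5220.
Length 3: T₁..T₃: k=1: 0+5220+19·20·9=8640; k=2: 11020+0+19·29·9=15979 → min 8640 | T₂..T₄: k=2: 0+5220+20·29·20=16820; k=3: 5220+0+20·9·20=8820 → min 8820.
Top-level splits: k=1: (T₁..T₁)·(T₂..T₄) → 0+8820+19·20·20 = 16420; k=2: (T₁..T₂)·(T₃..T₄) → 11020+5220+19·29·20 = 27260; k=3: (T₁..T₃)·(T₄..T₄) → 8640+0+19·9·20 = 12060.
Best split is after T₃, i.e. k = 3.

3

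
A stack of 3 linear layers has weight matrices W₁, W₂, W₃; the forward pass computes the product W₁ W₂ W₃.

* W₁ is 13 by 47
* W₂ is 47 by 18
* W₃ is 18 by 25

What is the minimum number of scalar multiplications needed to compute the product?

16848

Order (W₁ (W₂ W₃)): (W₂ W₃): 47×18 by 18×25 → 47×25, cost 47·18·25 = 21150; (W₁ (W₂ W₃)): 13×47 by 47×25 → 13×25, cost 13·47·25 = 15275; cumulative 36425. Total 36425.
Order ((W₁ W₂) W₃): (W₁ W₂): 13×47 by 47×18 → 13×18, cost 13·47·18 = 10998; ((W₁ W₂) W₃): 13×18 by 18×25 → 13×25, cost 13·18·25 = 5850; cumulative 16848. Total 16848.
Minimum: 16848.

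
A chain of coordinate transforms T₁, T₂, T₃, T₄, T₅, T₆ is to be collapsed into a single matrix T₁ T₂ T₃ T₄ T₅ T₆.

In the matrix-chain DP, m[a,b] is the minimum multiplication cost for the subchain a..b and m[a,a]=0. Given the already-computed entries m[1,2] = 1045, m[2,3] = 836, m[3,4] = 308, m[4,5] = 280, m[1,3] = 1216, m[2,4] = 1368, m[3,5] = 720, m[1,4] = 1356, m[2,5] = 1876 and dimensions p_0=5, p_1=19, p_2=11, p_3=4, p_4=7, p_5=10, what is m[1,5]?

1696

m[1,5] = min over k∈[1,4] of m[1,k]+m[k+1,5]+p_{0}·p_k·p_{5}.
k=1: 0 + 1876 + 5·19·10 = 2826; k=2: 1045 + 720 + 5·11·10 = 2315; k=3: 1216 + 280 + 5·4·10 = 1696; k=4: 1356 + 0 + 5·7·10 = 1706.
Minimum: 1696 at k=3.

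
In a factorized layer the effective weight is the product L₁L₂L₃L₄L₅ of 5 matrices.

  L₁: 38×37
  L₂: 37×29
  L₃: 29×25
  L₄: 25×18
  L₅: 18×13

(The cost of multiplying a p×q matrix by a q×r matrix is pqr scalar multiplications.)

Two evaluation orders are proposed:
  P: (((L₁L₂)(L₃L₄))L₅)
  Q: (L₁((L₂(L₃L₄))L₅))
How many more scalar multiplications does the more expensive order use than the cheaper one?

Order P = (((L₁L₂)(L₃L₄))L₅): (L₁L₂): 38×37 by 37×29 → 38×29, cost 38·37·29 = 40774; (L₃L₄): 29×25 by 25×18 → 29×18, cost 29·25·18 = 13050; ((L₁L₂)(L₃L₄)): 38×29 by 29×18 → 38×18, cost 38·29·18 = 19836; cumulative 73660; (((L₁L₂)(L₃L₄))L₅): 38×18 by 18×13 → 38×13, cost 38·18·13 = 8892; cumulative 82552. Total 82552.
Order Q = (L₁((L₂(L₃L₄))L₅)): (L₃L₄): 29×25 by 25×18 → 29×18, cost 29·25·18 = 13050; (L₂(L₃L₄)): 37×29 by 29×18 → 37×18, cost 37·29·18 = 19314; cumulative 32364; ((L₂(L₃L₄))L₅): 37×18 by 18×13 → 37×13, cost 37·18·13 = 8658; cumulative 41022; (L₁((L₂(L₃L₄))L₅)): 38×37 by 37×13 → 38×13, cost 38·37·13 = 18278; cumulative 59300. Total 59300.
Difference: |82552 − 59300| = 23252.

23252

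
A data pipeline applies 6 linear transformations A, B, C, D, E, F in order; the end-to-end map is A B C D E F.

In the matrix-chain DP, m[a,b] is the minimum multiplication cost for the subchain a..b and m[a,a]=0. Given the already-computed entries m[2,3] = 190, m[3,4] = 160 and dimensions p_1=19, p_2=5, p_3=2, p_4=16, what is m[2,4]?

798

m[2,4] = min over k∈[2,3] of m[2,k]+m[k+1,4]+p_{1}·p_k·p_{4}.
k=2: 0 + 160 + 19·5·16 = 1680; k=3: 190 + 0 + 19·2·16 = 798.
Minimum: 798 at k=3.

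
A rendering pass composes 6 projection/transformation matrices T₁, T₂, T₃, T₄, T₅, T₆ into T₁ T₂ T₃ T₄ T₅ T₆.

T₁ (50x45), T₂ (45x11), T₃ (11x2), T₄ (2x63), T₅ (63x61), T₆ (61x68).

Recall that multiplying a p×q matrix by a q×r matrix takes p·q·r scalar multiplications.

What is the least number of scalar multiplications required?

28272

Adjacent pairs: T₁T₂ = 50·45·11 = 24750; T₂T₃ = 45·11·2 = 990; T₃T₄ = 11·2·63 = 1386; T₄T₅ = 2·63·61 = 7686; T₅T₆ = 63·61·68 = 261324.
Length 3: T₁..T₃: k=1: 0+990+50·45·2=5490; k=2: 24750+0+50·11·2=25850 → min 5490 | T₂..T₄: k=2: 0+1386+45·11·63=32571; k=3: 990+0+45·2·63=6660 → min 6660 | T₃..T₅: k=3: 0+7686+11·2·61=9028; k=4: 1386+0+11·63·61=43659 → min 9028 | T₄..T₆: k=4: 0+261324+2·63·68=269892; k=5: 7686+0+2·61·68=15982 → min 15982.
Length 4: T₁..T₄: k=1: 0+6660+50·45·63=148410; k=2: 24750+1386+50·11·63=60786; k=3: 5490+0+50·2·63=11790 → min 11790 | T₂..T₅: k=2: 0+9028+45·11·61=39223; k=3: 990+7686+45·2·61=14166; k=4: 6660+0+45·63·61=179595 → min 14166 | T₃..T₆: k=3: 0+15982+11·2·68=17478; k=4: 1386+261324+11·63·68=309834; k=5: 9028+0+11·61·68=54656 → min 17478.
Length 5: T₁..T₅: k=1: 0+14166+50·45·61=151416; k=2: 24750+9028+50·11·61=67328; k=3: 5490+7686+50·2·61=19276; k=4: 11790+0+50·63·61=203940 → min 19276 | T₂..T₆: k=2: 0+17478+45·11·68=51138; k=3: 990+15982+45·2·68=23092; k=4: 6660+261324+45·63·68=460764; k=5: 14166+0+45·61·68=200826 → min 23092.
Length 6: T₁..T₆: k=1: 0+23092+50·45·68=176092; k=2: 24750+17478+50·11·68=79628; k=3: 5490+15982+50·2·68=28272; k=4: 11790+261324+50·63·68=487314; k=5: 19276+0+50·61·68=226676 → min 28272.
Optimal order: ((T₁ (T₂ T₃)) ((T₄ T₅) T₆)) with cost 28272.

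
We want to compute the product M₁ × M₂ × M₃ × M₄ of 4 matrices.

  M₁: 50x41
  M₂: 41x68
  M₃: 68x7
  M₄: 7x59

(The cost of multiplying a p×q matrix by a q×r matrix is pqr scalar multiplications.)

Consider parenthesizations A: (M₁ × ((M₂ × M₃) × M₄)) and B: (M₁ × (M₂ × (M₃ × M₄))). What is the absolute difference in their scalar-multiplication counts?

Order A = (M₁ × ((M₂ × M₃) × M₄)): (M₂ × M₃): 41×68 by 68×7 → 41×7, cost 41·68·7 = 19516; ((M₂ × M₃) × M₄): 41×7 by 7×59 → 41×59, cost 41·7·59 = 16933; cumulative 36449; (M₁ × ((M₂ × M₃) × M₄)): 50×41 by 41×59 → 50×59, cost 50·41·59 = 120950; cumulative 157399. Total 157399.
Order B = (M₁ × (M₂ × (M₃ × M₄))): (M₃ × M₄): 68×7 by 7×59 → 68×59, cost 68·7·59 = 28084; (M₂ × (M₃ × M₄)): 41×68 by 68×59 → 41×59, cost 41·68·59 = 164492; cumulative 192576; (M₁ × (M₂ × (M₃ × M₄))): 50×41 by 41×59 → 50×59, cost 50·41·59 = 120950; cumulative 313526. Total 313526.
Difference: |157399 − 313526| = 156127.

156127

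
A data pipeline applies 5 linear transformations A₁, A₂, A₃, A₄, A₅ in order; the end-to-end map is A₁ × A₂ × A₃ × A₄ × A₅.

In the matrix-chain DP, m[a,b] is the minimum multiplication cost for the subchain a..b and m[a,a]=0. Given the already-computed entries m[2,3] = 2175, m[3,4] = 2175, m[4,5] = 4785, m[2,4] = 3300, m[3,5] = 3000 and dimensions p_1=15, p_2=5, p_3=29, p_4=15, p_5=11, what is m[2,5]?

m[2,5] = min over k∈[2,4] of m[2,k]+m[k+1,5]+p_{1}·p_k·p_{5}.
k=2: 0 + 3000 + 15·5·11 = 3825; k=3: 2175 + 4785 + 15·29·11 = 11745; k=4: 3300 + 0 + 15·15·11 = 5775.
Minimum: 3825 at k=2.

3825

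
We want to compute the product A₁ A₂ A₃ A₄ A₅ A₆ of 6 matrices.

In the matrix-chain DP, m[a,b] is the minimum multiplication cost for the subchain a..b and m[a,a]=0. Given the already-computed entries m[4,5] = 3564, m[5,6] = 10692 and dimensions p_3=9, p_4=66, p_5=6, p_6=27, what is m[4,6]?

m[4,6] = min over k∈[4,5] of m[4,k]+m[k+1,6]+p_{3}·p_k·p_{6}.
k=4: 0 + 10692 + 9·66·27 = 26730; k=5: 3564 + 0 + 9·6·27 = 5022.
Minimum: 5022 at k=5.

5022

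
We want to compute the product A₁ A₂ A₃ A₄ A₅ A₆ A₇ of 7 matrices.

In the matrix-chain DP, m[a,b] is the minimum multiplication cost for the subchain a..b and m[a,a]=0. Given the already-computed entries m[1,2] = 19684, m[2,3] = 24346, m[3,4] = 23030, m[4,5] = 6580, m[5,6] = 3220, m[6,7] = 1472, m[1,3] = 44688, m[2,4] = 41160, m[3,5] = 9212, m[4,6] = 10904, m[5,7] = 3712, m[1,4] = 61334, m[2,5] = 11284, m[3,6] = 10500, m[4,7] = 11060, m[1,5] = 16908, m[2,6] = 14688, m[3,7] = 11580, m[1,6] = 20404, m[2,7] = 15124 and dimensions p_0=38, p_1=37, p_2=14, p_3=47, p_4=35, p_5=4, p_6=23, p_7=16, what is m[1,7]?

20812

m[1,7] = min over k∈[1,6] of m[1,k]+m[k+1,7]+p_{0}·p_k·p_{7}.
k=1: 0 + 15124 + 38·37·16 = 37620; k=2: 19684 + 11580 + 38·14·16 = 39776; k=3: 44688 + 11060 + 38·47·16 = 84324; k=4: 61334 + 3712 + 38·35·16 = 86326; k=5: 16908 + 1472 + 38·4·16 = 20812; k=6: 20404 + 0 + 38·23·16 = 34388.
Minimum: 20812 at k=5.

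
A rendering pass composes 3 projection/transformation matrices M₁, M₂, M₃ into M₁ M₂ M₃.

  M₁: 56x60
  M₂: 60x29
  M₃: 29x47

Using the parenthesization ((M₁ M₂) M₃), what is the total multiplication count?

(M₁ M₂): 56×60 by 60×29 → 56×29, cost 56·60·29 = 97440
((M₁ M₂) M₃): 56×29 by 29×47 → 56×47, cost 56·29·47 = 76328; cumulative 173768
Total: 173768 scalar multiplications.

173768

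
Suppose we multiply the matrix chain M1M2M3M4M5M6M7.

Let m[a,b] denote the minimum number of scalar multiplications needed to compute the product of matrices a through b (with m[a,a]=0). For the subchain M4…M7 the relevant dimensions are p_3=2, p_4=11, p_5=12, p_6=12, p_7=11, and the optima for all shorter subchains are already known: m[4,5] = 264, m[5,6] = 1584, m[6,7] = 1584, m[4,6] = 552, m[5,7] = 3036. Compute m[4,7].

m[4,7] = min over k∈[4,6] of m[4,k]+m[k+1,7]+p_{3}·p_k·p_{7}.
k=4: 0 + 3036 + 2·11·11 = 3278; k=5: 264 + 1584 + 2·12·11 = 2112; k=6: 552 + 0 + 2·12·11 = 816.
Minimum: 816 at k=6.

816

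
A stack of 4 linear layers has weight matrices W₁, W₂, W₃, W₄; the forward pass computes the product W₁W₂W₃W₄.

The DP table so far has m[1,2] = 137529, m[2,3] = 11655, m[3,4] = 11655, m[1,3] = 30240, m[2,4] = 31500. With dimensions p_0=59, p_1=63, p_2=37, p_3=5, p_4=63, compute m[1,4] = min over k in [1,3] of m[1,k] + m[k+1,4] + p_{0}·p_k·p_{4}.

48825

m[1,4] = min over k∈[1,3] of m[1,k]+m[k+1,4]+p_{0}·p_k·p_{4}.
k=1: 0 + 31500 + 59·63·63 = 265671; k=2: 137529 + 11655 + 59·37·63 = 286713; k=3: 30240 + 0 + 59·5·63 = 48825.
Minimum: 48825 at k=3.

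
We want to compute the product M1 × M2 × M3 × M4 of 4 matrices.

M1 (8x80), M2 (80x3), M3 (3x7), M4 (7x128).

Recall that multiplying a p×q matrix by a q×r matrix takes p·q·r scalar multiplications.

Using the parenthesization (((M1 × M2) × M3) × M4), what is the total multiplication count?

9256

(M1 × M2): 8×80 by 80×3 → 8×3, cost 8·80·3 = 1920
((M1 × M2) × M3): 8×3 by 3×7 → 8×7, cost 8·3·7 = 168; cumulative 2088
(((M1 × M2) × M3) × M4): 8×7 by 7×128 → 8×128, cost 8·7·128 = 7168; cumulative 9256
Total: 9256 scalar multiplications.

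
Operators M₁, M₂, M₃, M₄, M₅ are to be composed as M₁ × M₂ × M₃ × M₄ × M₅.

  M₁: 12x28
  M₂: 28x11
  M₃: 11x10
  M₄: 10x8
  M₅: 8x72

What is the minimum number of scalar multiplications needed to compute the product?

12544

Adjacent pairs: M₁M₂ = 12·28·11 = 3696; M₂M₃ = 28·11·10 = 3080; M₃M₄ = 11·10·8 = 880; M₄M₅ = 10·8·72 = 5760.
Length 3: M₁..M₃: k=1: 0+3080+12·28·10=6440; k=2: 3696+0+12·11·10=5016 → min 5016 | M₂..M₄: k=2: 0+880+28·11·8=3344; k=3: 3080+0+28·10·8=5320 → min 3344 | M₃..M₅: k=3: 0+5760+11·10·72=13680; k=4: 880+0+11·8·72=7216 → min 7216.
Length 4: M₁..M₄: k=1: 0+3344+12·28·8=6032; k=2: 3696+880+12·11·8=5632; k=3: 5016+0+12·10·8=5976 → min 5632 | M₂..M₅: k=2: 0+7216+28·11·72=29392; k=3: 3080+5760+28·10·72=29000; k=4: 3344+0+28·8·72=19472 → min 19472.
Length 5: M₁..M₅: k=1: 0+19472+12·28·72=43664; k=2: 3696+7216+12·11·72=20416; k=3: 5016+5760+12·10·72=19416; k=4: 5632+0+12·8·72=12544 → min 12544.
Optimal order: (((M₁ × M₂) × (M₃ × M₄)) × M₅) with cost 12544.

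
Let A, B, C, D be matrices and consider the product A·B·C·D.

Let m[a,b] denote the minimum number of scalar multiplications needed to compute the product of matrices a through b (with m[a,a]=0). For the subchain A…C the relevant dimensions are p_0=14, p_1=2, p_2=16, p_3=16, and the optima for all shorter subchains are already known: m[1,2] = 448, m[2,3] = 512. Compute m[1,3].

m[1,3] = min over k∈[1,2] of m[1,k]+m[k+1,3]+p_{0}·p_k·p_{3}.
k=1: 0 + 512 + 14·2·16 = 960; k=2: 448 + 0 + 14·16·16 = 4032.
Minimum: 960 at k=1.

960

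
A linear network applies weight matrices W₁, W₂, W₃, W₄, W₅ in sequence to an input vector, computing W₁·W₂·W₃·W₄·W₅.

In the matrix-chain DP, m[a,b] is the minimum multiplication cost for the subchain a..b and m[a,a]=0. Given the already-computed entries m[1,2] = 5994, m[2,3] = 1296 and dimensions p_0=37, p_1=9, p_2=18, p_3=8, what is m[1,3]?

3960

m[1,3] = min over k∈[1,2] of m[1,k]+m[k+1,3]+p_{0}·p_k·p_{3}.
k=1: 0 + 1296 + 37·9·8 = 3960; k=2: 5994 + 0 + 37·18·8 = 11322.
Minimum: 3960 at k=1.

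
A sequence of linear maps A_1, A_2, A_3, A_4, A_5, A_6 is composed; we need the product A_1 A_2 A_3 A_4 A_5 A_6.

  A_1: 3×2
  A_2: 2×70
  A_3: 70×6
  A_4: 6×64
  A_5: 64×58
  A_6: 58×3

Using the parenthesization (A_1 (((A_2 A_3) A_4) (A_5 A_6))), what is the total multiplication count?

13146

(A_2 A_3): 2×70 by 70×6 → 2×6, cost 2·70·6 = 840
((A_2 A_3) A_4): 2×6 by 6×64 → 2×64, cost 2·6·64 = 768; cumulative 1608
(A_5 A_6): 64×58 by 58×3 → 64×3, cost 64·58·3 = 11136
(((A_2 A_3) A_4) (A_5 A_6)): 2×64 by 64×3 → 2×3, cost 2·64·3 = 384; cumulative 13128
(A_1 (((A_2 A_3) A_4) (A_5 A_6))): 3×2 by 2×3 → 3×3, cost 3·2·3 = 18; cumulative 13146
Total: 13146 scalar multiplications.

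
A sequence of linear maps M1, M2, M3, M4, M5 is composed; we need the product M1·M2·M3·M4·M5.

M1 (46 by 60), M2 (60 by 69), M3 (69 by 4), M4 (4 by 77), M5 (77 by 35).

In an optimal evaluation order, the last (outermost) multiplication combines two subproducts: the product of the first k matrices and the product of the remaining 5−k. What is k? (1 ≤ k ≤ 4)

Adjacent pairs: M1M2 = 46·60·69 = 190440; M2M3 = 60·69·4 = 16560; M3M4 = 69·4·77 = 21252; M4M5 = 4·77·35 = 10780.
Length 3: M1..M3: k=1: 0+16560+46·60·4=27600; k=2: 190440+0+46·69·4=203136 → min 27600 | M2..M4: k=2: 0+21252+60·69·77=340032; k=3: 16560+0+60·4·77=35040 → min 35040 | M3..M5: k=3: 0+10780+69·4·35=20440; k=4: 21252+0+69·77·35=207207 → min 20440.
Length 4: M1..M4: k=1: 0+35040+46·60·77=247560; k=2: 190440+21252+46·69·77=456090; k=3: 27600+0+46·4·77=41768 → min 41768 | M2..M5: k=2: 0+20440+60·69·35=165340; k=3: 16560+10780+60·4·35=35740; k=4: 35040+0+60·77·35=196740 → min 35740.
Top-level splits: k=1: (M1..M1)·(M2..M5) → 0+35740+46·60·35 = 132340; k=2: (M1..M2)·(M3..M5) → 190440+20440+46·69·35 = 321970; k=3: (M1..M3)·(M4..M5) → 27600+10780+46·4·35 = 44820; k=4: (M1..M4)·(M5..M5) → 41768+0+46·77·35 = 165738.
Best split is after M3, i.e. k = 3.

3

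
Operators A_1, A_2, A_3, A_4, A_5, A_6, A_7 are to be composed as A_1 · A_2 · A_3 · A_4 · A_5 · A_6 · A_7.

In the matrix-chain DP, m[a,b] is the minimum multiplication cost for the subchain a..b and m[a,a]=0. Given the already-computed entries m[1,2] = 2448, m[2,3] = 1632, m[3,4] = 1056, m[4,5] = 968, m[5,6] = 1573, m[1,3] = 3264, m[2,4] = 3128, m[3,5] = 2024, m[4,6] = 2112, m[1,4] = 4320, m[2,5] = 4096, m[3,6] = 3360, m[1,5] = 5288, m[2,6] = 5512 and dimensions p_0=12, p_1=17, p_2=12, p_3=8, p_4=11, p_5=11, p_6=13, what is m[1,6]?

6624

m[1,6] = min over k∈[1,5] of m[1,k]+m[k+1,6]+p_{0}·p_k·p_{6}.
k=1: 0 + 5512 + 12·17·13 = 8164; k=2: 2448 + 3360 + 12·12·13 = 7680; k=3: 3264 + 2112 + 12·8·13 = 6624; k=4: 4320 + 1573 + 12·11·13 = 7609; k=5: 5288 + 0 + 12·11·13 = 7004.
Minimum: 6624 at k=3.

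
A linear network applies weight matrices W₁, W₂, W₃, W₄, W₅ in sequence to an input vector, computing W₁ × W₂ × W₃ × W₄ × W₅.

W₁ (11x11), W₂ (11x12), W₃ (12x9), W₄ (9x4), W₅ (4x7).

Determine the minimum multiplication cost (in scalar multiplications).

Adjacent pairs: W₁W₂ = 11·11·12 = 1452; W₂W₃ = 11·12·9 = 1188; W₃W₄ = 12·9·4 = 432; W₄W₅ = 9·4·7 = 252.
Length 3: W₁..W₃: k=1: 0+1188+11·11·9=2277; k=2: 1452+0+11·12·9=2640 → min 2277 | W₂..W₄: k=2: 0+432+11·12·4=960; k=3: 1188+0+11·9·4=1584 → min 960 | W₃..W₅: k=3: 0+252+12·9·7=1008; k=4: 432+0+12·4·7=768 → min 768.
Length 4: W₁..W₄: k=1: 0+960+11·11·4=1444; k=2: 1452+432+11·12·4=2412; k=3: 2277+0+11·9·4=2673 → min 1444 | W₂..W₅: k=2: 0+768+11·12·7=1692; k=3: 1188+252+11·9·7=2133; k=4: 960+0+11·4·7=1268 → min 1268.
Length 5: W₁..W₅: k=1: 0+1268+11·11·7=2115; k=2: 1452+768+11·12·7=3144; k=3: 2277+252+11·9·7=3222; k=4: 1444+0+11·4·7=1752 → min 1752.
Optimal order: ((W₁ × (W₂ × (W₃ × W₄))) × W₅) with cost 1752.

1752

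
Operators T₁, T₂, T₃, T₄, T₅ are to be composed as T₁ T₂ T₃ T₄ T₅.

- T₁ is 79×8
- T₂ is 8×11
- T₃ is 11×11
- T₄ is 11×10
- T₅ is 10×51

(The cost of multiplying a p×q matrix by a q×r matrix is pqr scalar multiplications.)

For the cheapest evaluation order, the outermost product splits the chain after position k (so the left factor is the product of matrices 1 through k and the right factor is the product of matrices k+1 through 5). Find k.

Adjacent pairs: T₁T₂ = 79·8·11 = 6952; T₂T₃ = 8·11·11 = 968; T₃T₄ = 11·11·10 = 1210; T₄T₅ = 11·10·51 = 5610.
Length 3: T₁..T₃: k=1: 0+968+79·8·11=7920; k=2: 6952+0+79·11·11=16511 → min 7920 | T₂..T₄: k=2: 0+1210+8·11·10=2090; k=3: 968+0+8·11·10=1848 → min 1848 | T₃..T₅: k=3: 0+5610+11·11·51=11781; k=4: 1210+0+11·10·51=6820 → min 6820.
Length 4: T₁..T₄: k=1: 0+1848+79·8·10=8168; k=2: 6952+1210+79·11·10=16852; k=3: 7920+0+79·11·10=16610 → min 8168 | T₂..T₅: k=2: 0+6820+8·11·51=11308; k=3: 968+5610+8·11·51=11066; k=4: 1848+0+8·10·51=5928 → min 5928.
Top-level splits: k=1: (T₁..T₁)·(T₂..T₅) → 0+5928+79·8·51 = 38160; k=2: (T₁..T₂)·(T₃..T₅) → 6952+6820+79·11·51 = 58091; k=3: (T₁..T₃)·(T₄..T₅) → 7920+5610+79·11·51 = 57849; k=4: (T₁..T₄)·(T₅..T₅) → 8168+0+79·10·51 = 48458.
Best split is after T₁, i.e. k = 1.

1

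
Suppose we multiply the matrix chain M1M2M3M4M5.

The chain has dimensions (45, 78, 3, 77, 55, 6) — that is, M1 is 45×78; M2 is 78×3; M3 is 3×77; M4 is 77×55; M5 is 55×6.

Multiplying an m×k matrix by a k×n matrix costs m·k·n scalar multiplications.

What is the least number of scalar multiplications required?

25035

Adjacent pairs: M1M2 = 45·78·3 = 10530; M2M3 = 78·3·77 = 18018; M3M4 = 3·77·55 = 12705; M4M5 = 77·55·6 = 25410.
Length 3: M1..M3: k=1: 0+18018+45·78·77=288288; k=2: 10530+0+45·3·77=20925 → min 20925 | M2..M4: k=2: 0+12705+78·3·55=25575; k=3: 18018+0+78·77·55=348348 → min 25575 | M3..M5: k=3: 0+25410+3·77·6=26796; k=4: 12705+0+3·55·6=13695 → min 13695.
Length 4: M1..M4: k=1: 0+25575+45·78·55=218625; k=2: 10530+12705+45·3·55=30660; k=3: 20925+0+45·77·55=211500 → min 30660 | M2..M5: k=2: 0+13695+78·3·6=15099; k=3: 18018+25410+78·77·6=79464; k=4: 25575+0+78·55·6=51315 → min 15099.
Length 5: M1..M5: k=1: 0+15099+45·78·6=36159; k=2: 10530+13695+45·3·6=25035; k=3: 20925+25410+45·77·6=67125; k=4: 30660+0+45·55·6=45510 → min 25035.
Optimal order: ((M1M2)((M3M4)M5)) with cost 25035.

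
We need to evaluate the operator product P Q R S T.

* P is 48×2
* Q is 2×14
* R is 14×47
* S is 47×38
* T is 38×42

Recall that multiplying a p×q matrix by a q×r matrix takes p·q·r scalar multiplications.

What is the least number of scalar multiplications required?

Adjacent pairs: PQ = 48·2·14 = 1344; QR = 2·14·47 = 1316; RS = 14·47·38 = 25004; ST = 47·38·42 = 75012.
Length 3: P..R: k=1: 0+1316+48·2·47=5828; k=2: 1344+0+48·14·47=32928 → min 5828 | Q..S: k=2: 0+25004+2·14·38=26068; k=3: 1316+0+2·47·38=4888 → min 4888 | R..T: k=3: 0+75012+14·47·42=102648; k=4: 25004+0+14·38·42=47348 → min 47348.
Length 4: P..S: k=1: 0+4888+48·2·38=8536; k=2: 1344+25004+48·14·38=51884; k=3: 5828+0+48·47·38=91556 → min 8536 | Q..T: k=2: 0+47348+2·14·42=48524; k=3: 1316+75012+2·47·42=80276; k=4: 4888+0+2·38·42=8080 → min 8080.
Length 5: P..T: k=1: 0+8080+48·2·42=12112; k=2: 1344+47348+48·14·42=76916; k=3: 5828+75012+48·47·42=175592; k=4: 8536+0+48·38·42=85144 → min 12112.
Optimal order: (P (((Q R) S) T)) with cost 12112.

12112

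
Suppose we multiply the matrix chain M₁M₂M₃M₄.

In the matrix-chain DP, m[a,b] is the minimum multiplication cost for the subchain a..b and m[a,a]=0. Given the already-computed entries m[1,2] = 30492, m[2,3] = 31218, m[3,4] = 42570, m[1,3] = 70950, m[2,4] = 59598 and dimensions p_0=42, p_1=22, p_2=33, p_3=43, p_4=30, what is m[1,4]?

87318

m[1,4] = min over k∈[1,3] of m[1,k]+m[k+1,4]+p_{0}·p_k·p_{4}.
k=1: 0 + 59598 + 42·22·30 = 87318; k=2: 30492 + 42570 + 42·33·30 = 114642; k=3: 70950 + 0 + 42·43·30 = 125130.
Minimum: 87318 at k=1.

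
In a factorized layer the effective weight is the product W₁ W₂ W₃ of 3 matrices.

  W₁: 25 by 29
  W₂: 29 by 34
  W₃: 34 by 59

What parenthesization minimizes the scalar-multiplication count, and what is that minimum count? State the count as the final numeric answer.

74800

(W₁ (W₂ W₃)): cost 100949.
((W₁ W₂) W₃): cost 74800.
Optimal: ((W₁ W₂) W₃) with cost 74800.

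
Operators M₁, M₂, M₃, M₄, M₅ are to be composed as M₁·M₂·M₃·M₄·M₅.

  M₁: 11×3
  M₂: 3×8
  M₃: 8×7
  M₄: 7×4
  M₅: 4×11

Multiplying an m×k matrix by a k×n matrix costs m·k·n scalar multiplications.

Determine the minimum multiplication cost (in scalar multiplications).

747

Adjacent pairs: M₁M₂ = 11·3·8 = 264; M₂M₃ = 3·8·7 = 168; M₃M₄ = 8·7·4 = 224; M₄M₅ = 7·4·11 = 308.
Length 3: M₁..M₃: k=1: 0+168+11·3·7=399; k=2: 264+0+11·8·7=880 → min 399 | M₂..M₄: k=2: 0+224+3·8·4=320; k=3: 168+0+3·7·4=252 → min 252 | M₃..M₅: k=3: 0+308+8·7·11=924; k=4: 224+0+8·4·11=576 → min 576.
Length 4: M₁..M₄: k=1: 0+252+11·3·4=384; k=2: 264+224+11·8·4=840; k=3: 399+0+11·7·4=707 → min 384 | M₂..M₅: k=2: 0+576+3·8·11=840; k=3: 168+308+3·7·11=707; k=4: 252+0+3·4·11=384 → min 384.
Length 5: M₁..M₅: k=1: 0+384+11·3·11=747; k=2: 264+576+11·8·11=1808; k=3: 399+308+11·7·11=1554; k=4: 384+0+11·4·11=868 → min 747.
Optimal order: (M₁·(((M₂·M₃)·M₄)·M₅)) with cost 747.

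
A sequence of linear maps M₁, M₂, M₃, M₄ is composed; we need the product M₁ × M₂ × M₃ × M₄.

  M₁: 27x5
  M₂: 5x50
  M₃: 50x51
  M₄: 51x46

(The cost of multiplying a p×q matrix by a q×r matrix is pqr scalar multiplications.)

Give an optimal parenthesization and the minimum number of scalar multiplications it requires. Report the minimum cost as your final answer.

30690

Adjacent pairs: M₁M₂ = 27·5·50 = 6750; M₂M₃ = 5·50·51 = 12750; M₃M₄ = 50·51·46 = 117300.
Length 3: M₁..M₃: k=1: 0+12750+27·5·51=19635; k=2: 6750+0+27·50·51=75600 → min 19635 | M₂..M₄: k=2: 0+117300+5·50·46=128800; k=3: 12750+0+5·51·46=24480 → min 24480.
Length 4: M₁..M₄: k=1: 0+24480+27·5·46=30690; k=2: 6750+117300+27·50·46=186150; k=3: 19635+0+27·51·46=82977 → min 30690.
Optimal parenthesization: (M₁ × ((M₂ × M₃) × M₄)) with cost 30690.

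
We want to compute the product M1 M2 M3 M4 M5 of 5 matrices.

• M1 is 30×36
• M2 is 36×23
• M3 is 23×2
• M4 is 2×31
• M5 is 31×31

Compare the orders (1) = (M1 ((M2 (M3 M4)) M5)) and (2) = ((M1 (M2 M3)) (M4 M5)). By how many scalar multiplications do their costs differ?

Order (1) = (M1 ((M2 (M3 M4)) M5)): (M3 M4): 23×2 by 2×31 → 23×31, cost 23·2·31 = 1426; (M2 (M3 M4)): 36×23 by 23×31 → 36×31, cost 36·23·31 = 25668; cumulative 27094; ((M2 (M3 M4)) M5): 36×31 by 31×31 → 36×31, cost 36·31·31 = 34596; cumulative 61690; (M1 ((M2 (M3 M4)) M5)): 30×36 by 36×31 → 30×31, cost 30·36·31 = 33480; cumulative 95170. Total 95170.
Order (2) = ((M1 (M2 M3)) (M4 M5)): (M2 M3): 36×23 by 23×2 → 36×2, cost 36·23·2 = 1656; (M1 (M2 M3)): 30×36 by 36×2 → 30×2, cost 30·36·2 = 2160; cumulative 3816; (M4 M5): 2×31 by 31×31 → 2×31, cost 2·31·31 = 1922; ((M1 (M2 M3)) (M4 M5)): 30×2 by 2×31 → 30×31, cost 30·2·31 = 1860; cumulative 7598. Total 7598.
Difference: |95170 − 7598| = 87572.

87572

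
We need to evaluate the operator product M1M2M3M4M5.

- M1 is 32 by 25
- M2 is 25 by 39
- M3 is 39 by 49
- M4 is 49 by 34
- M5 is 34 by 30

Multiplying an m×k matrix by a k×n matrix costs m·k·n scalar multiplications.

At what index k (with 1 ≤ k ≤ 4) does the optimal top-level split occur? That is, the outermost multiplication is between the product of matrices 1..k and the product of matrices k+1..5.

Adjacent pairs: M1M2 = 32·25·39 = 31200; M2M3 = 25·39·49 = 47775; M3M4 = 39·49·34 = 64974; M4M5 = 49·34·30 = 49980.
Length 3: M1..M3: k=1: 0+47775+32·25·49=86975; k=2: 31200+0+32·39·49=92352 → min 86975 | M2..M4: k=2: 0+64974+25·39·34=98124; k=3: 47775+0+25·49·34=89425 → min 89425 | M3..M5: k=3: 0+49980+39·49·30=107310; k=4: 64974+0+39·34·30=104754 → min 104754.
Length 4: M1..M4: k=1: 0+89425+32·25·34=116625; k=2: 31200+64974+32·39·34=138606; k=3: 86975+0+32·49·34=140287 → min 116625 | M2..M5: k=2: 0+104754+25·39·30=134004; k=3: 47775+49980+25·49·30=134505; k=4: 89425+0+25·34·30=114925 → min 114925.
Top-level splits: k=1: (M1..M1)·(M2..M5) → 0+114925+32·25·30 = 138925; k=2: (M1..M2)·(M3..M5) → 31200+104754+32·39·30 = 173394; k=3: (M1..M3)·(M4..M5) → 86975+49980+32·49·30 = 183995; k=4: (M1..M4)·(M5..M5) → 116625+0+32·34·30 = 149265.
Best split is after M1, i.e. k = 1.

1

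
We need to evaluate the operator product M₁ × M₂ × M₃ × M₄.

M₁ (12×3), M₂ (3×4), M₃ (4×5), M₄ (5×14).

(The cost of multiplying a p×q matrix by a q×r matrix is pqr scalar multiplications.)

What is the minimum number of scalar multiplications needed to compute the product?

774

Adjacent pairs: M₁M₂ = 12·3·4 = 144; M₂M₃ = 3·4·5 = 60; M₃M₄ = 4·5·14 = 280.
Length 3: M₁..M₃: k=1: 0+60+12·3·5=240; k=2: 144+0+12·4·5=384 → min 240 | M₂..M₄: k=2: 0+280+3·4·14=448; k=3: 60+0+3·5·14=270 → min 270.
Length 4: M₁..M₄: k=1: 0+270+12·3·14=774; k=2: 144+280+12·4·14=1096; k=3: 240+0+12·5·14=1080 → min 774.
Optimal order: (M₁ × ((M₂ × M₃) × M₄)) with cost 774.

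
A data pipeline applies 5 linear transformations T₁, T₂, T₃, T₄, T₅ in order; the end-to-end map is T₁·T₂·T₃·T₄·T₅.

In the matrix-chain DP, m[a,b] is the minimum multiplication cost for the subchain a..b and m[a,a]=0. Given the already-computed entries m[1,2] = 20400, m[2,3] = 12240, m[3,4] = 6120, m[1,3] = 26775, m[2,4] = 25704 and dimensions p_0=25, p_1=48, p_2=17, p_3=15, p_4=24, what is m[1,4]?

35775

m[1,4] = min over k∈[1,3] of m[1,k]+m[k+1,4]+p_{0}·p_k·p_{4}.
k=1: 0 + 25704 + 25·48·24 = 54504; k=2: 20400 + 6120 + 25·17·24 = 36720; k=3: 26775 + 0 + 25·15·24 = 35775.
Minimum: 35775 at k=3.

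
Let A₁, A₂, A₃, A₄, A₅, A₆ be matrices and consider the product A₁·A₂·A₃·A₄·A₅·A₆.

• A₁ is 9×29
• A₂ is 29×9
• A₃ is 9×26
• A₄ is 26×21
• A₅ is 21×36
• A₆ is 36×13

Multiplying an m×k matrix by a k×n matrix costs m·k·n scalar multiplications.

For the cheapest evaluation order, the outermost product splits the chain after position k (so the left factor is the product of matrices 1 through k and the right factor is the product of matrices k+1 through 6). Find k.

Adjacent pairs: A₁A₂ = 9·29·9 = 2349; A₂A₃ = 29·9·26 = 6786; A₃A₄ = 9·26·21 = 4914; A₄A₅ = 26·21·36 = 19656; A₅A₆ = 21·36·13 = 9828.
Length 3: A₁..A₃: k=1: 0+6786+9·29·26=13572; k=2: 2349+0+9·9·26=4455 → min 4455 | A₂..A₄: k=2: 0+4914+29·9·21=10395; k=3: 6786+0+29·26·21=22620 → min 10395 | A₃..A₅: k=3: 0+19656+9·26·36=28080; k=4: 4914+0+9·21·36=11718 → min 11718 | A₄..A₆: k=4: 0+9828+26·21·13=16926; k=5: 19656+0+26·36·13=31824 → min 16926.
Length 4: A₁..A₄: k=1: 0+10395+9·29·21=15876; k=2: 2349+4914+9·9·21=8964; k=3: 4455+0+9·26·21=9369 → min 8964 | A₂..A₅: k=2: 0+11718+29·9·36=21114; k=3: 6786+19656+29·26·36=53586; k=4: 10395+0+29·21·36=32319 → min 21114 | A₃..A₆: k=3: 0+16926+9·26·13=19968; k=4: 4914+9828+9·21·13=17199; k=5: 11718+0+9·36·13=15930 → min 15930.
Length 5: A₁..A₅: k=1: 0+21114+9·29·36=30510; k=2: 2349+11718+9·9·36=16983; k=3: 4455+19656+9·26·36=32535; k=4: 8964+0+9·21·36=15768 → min 15768 | A₂..A₆: k=2: 0+15930+29·9·13=19323; k=3: 6786+16926+29·26·13=33514; k=4: 10395+9828+29·21·13=28140; k=5: 21114+0+29·36·13=34686 → min 19323.
Top-level splits: k=1: (A₁..A₁)·(A₂..A₆) → 0+19323+9·29·13 = 22716; k=2: (A₁..A₂)·(A₃..A₆) → 2349+15930+9·9·13 = 19332; k=3: (A₁..A₃)·(A₄..A₆) → 4455+16926+9·26·13 = 24423; k=4: (A₁..A₄)·(A₅..A₆) → 8964+9828+9·21·13 = 21249; k=5: (A₁..A₅)·(A₆..A₆) → 15768+0+9·36·13 = 19980.
Best split is after A₂, i.e. k = 2.

2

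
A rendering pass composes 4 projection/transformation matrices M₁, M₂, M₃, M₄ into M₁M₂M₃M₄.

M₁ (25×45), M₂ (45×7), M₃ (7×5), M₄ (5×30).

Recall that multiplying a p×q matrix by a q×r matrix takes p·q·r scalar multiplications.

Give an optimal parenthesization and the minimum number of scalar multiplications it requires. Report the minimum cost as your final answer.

Adjacent pairs: M₁M₂ = 25·45·7 = 7875; M₂M₃ = 45·7·5 = 1575; M₃M₄ = 7·5·30 = 1050.
Length 3: M₁..M₃: k=1: 0+1575+25·45·5=7200; k=2: 7875+0+25·7·5=8750 → min 7200 | M₂..M₄: k=2: 0+1050+45·7·30=10500; k=3: 1575+0+45·5·30=8325 → min 8325.
Length 4: M₁..M₄: k=1: 0+8325+25·45·30=42075; k=2: 7875+1050+25·7·30=14175; k=3: 7200+0+25·5·30=10950 → min 10950.
Optimal parenthesization: ((M₁(M₂M₃))M₄) with cost 10950.

10950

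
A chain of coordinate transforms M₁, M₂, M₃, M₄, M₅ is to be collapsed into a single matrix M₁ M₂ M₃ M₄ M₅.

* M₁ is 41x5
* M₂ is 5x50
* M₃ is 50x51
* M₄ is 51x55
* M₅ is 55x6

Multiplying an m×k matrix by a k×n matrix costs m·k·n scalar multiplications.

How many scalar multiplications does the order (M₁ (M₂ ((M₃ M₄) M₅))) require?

(M₃ M₄): 50×51 by 51×55 → 50×55, cost 50·51·55 = 140250
((M₃ M₄) M₅): 50×55 by 55×6 → 50×6, cost 50·55·6 = 16500; cumulative 156750
(M₂ ((M₃ M₄) M₅)): 5×50 by 50×6 → 5×6, cost 5·50·6 = 1500; cumulative 158250
(M₁ (M₂ ((M₃ M₄) M₅))): 41×5 by 5×6 → 41×6, cost 41·5·6 = 1230; cumulative 159480
Total: 159480 scalar multiplications.

159480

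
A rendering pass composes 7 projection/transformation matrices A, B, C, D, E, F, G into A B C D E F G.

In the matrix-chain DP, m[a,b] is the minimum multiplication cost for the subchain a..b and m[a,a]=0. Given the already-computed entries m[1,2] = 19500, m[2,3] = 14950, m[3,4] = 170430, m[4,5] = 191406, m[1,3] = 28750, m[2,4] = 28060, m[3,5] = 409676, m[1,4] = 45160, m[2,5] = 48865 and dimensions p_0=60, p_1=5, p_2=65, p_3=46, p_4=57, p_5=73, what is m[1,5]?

70765

m[1,5] = min over k∈[1,4] of m[1,k]+m[k+1,5]+p_{0}·p_k·p_{5}.
k=1: 0 + 48865 + 60·5·73 = 70765; k=2: 19500 + 409676 + 60·65·73 = 713876; k=3: 28750 + 191406 + 60·46·73 = 421636; k=4: 45160 + 0 + 60·57·73 = 294820.
Minimum: 70765 at k=1.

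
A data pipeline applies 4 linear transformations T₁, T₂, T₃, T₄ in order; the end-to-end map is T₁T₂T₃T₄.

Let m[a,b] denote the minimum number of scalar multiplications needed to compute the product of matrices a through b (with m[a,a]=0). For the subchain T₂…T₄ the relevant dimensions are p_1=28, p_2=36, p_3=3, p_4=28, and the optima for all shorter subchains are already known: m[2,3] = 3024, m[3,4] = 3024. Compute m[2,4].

5376

m[2,4] = min over k∈[2,3] of m[2,k]+m[k+1,4]+p_{1}·p_k·p_{4}.
k=2: 0 + 3024 + 28·36·28 = 31248; k=3: 3024 + 0 + 28·3·28 = 5376.
Minimum: 5376 at k=3.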